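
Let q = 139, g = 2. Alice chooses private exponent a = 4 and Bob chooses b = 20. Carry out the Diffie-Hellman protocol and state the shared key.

Alice sends A = g^a mod q = 2^4 mod 139.
2^1 ≡ 2 (mod 139)
2^2 = (2^1)^2 ≡ 2^2 = 4 ≡ 4 (mod 139)
2^4 = (2^2)^2 ≡ 4^2 = 16 ≡ 16 (mod 139)
So A = 16. Bob then computes K = A^b mod q = 16^20 mod 139.
16^1 ≡ 16 (mod 139)
16^2 = (16^1)^2 ≡ 16^2 = 256 ≡ 117 (mod 139)
16^4 = (16^2)^2 ≡ 117^2 = 13689 ≡ 67 (mod 139)
16^8 = (16^4)^2 ≡ 67^2 = 4489 ≡ 41 (mod 139)
16^16 = (16^8)^2 ≡ 41^2 = 1681 ≡ 13 (mod 139)
16^20 = 16^16 · 16^4 ≡ 13 · 67 ≡ 37 (mod 139).

37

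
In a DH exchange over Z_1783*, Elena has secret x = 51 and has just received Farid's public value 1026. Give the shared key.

Shared key K = 1026^51 mod 1783.
1026^1 ≡ 1026 (mod 1783)
1026^2 = (1026^1)^2 ≡ 1026^2 = 1052676 ≡ 706 (mod 1783)
1026^4 = (1026^2)^2 ≡ 706^2 = 498436 ≡ 979 (mod 1783)
1026^8 = (1026^4)^2 ≡ 979^2 = 958441 ≡ 970 (mod 1783)
1026^16 = (1026^8)^2 ≡ 970^2 = 940900 ≡ 1259 (mod 1783)
1026^32 = (1026^16)^2 ≡ 1259^2 = 1585081 ≡ 1777 (mod 1783)
1026^51 = 1026^32 · 1026^16 · 1026^2 · 1026^1 ≡ 1777 · 1259 · 706 · 1026 ≡ 1071 (mod 1783).

1071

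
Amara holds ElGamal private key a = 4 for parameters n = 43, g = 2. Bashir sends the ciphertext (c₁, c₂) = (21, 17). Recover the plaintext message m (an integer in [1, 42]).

14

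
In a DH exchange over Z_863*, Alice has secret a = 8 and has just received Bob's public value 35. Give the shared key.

Shared key K = 35^8 mod 863.
35^1 ≡ 35 (mod 863)
35^2 = (35^1)^2 ≡ 35^2 = 1225 ≡ 362 (mod 863)
35^4 = (35^2)^2 ≡ 362^2 = 131044 ≡ 731 (mod 863)
35^8 = (35^4)^2 ≡ 731^2 = 534361 ≡ 164 (mod 863)

164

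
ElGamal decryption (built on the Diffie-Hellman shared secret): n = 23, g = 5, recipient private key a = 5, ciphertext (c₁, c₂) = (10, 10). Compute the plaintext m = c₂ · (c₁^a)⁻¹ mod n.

Shared mask s = c₁^a mod n = 10^5 mod 23.
10^1 ≡ 10 (mod 23)
10^2 = (10^1)^2 ≡ 10^2 = 100 ≡ 8 (mod 23)
10^4 = (10^2)^2 ≡ 8^2 = 64 ≡ 18 (mod 23)
10^5 = 10^4 · 10^1 ≡ 18 · 10 ≡ 19 (mod 23).
So s = 19; s⁻¹ ≡ 17 (mod 23).
m = c₂ · s⁻¹ mod 23 = 10 · 17 mod 23 = 9.

9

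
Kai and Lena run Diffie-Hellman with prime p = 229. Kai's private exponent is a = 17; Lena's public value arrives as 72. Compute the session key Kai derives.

Shared key K = 72^17 mod 229.
72^1 ≡ 72 (mod 229)
72^2 = (72^1)^2 ≡ 72^2 = 5184 ≡ 146 (mod 229)
72^4 = (72^2)^2 ≡ 146^2 = 21316 ≡ 19 (mod 229)
72^8 = (72^4)^2 ≡ 19^2 = 361 ≡ 132 (mod 229)
72^16 = (72^8)^2 ≡ 132^2 = 17424 ≡ 20 (mod 229)
72^17 = 72^16 · 72^1 ≡ 20 · 72 ≡ 66 (mod 229).

66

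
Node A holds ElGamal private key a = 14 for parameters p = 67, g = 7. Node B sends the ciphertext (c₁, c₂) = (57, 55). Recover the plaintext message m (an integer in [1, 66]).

Shared mask s = c₁^a mod p = 57^14 mod 67.
57^1 ≡ 57 (mod 67)
57^2 = (57^1)^2 ≡ 57^2 = 3249 ≡ 33 (mod 67)
57^4 = (57^2)^2 ≡ 33^2 = 1089 ≡ 17 (mod 67)
57^8 = (57^4)^2 ≡ 17^2 = 289 ≡ 21 (mod 67)
57^14 = 57^8 · 57^4 · 57^2 ≡ 21 · 17 · 33 ≡ 56 (mod 67).
So s = 56; s⁻¹ ≡ 6 (mod 67).
m = c₂ · s⁻¹ mod 67 = 55 · 6 mod 67 = 62.

62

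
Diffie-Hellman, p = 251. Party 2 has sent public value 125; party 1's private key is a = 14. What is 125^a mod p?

211

Shared key K = 125^14 mod 251.
125^1 ≡ 125 (mod 251)
125^2 = (125^1)^2 ≡ 125^2 = 15625 ≡ 63 (mod 251)
125^4 = (125^2)^2 ≡ 63^2 = 3969 ≡ 204 (mod 251)
125^8 = (125^4)^2 ≡ 204^2 = 41616 ≡ 201 (mod 251)
125^14 = 125^8 · 125^4 · 125^2 ≡ 201 · 204 · 63 ≡ 211 (mod 251).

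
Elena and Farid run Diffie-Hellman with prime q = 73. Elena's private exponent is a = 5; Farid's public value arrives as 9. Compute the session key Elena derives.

Shared key K = 9^5 mod 73.
9^1 ≡ 9 (mod 73)
9^2 = (9^1)^2 ≡ 9^2 = 81 ≡ 8 (mod 73)
9^4 = (9^2)^2 ≡ 8^2 = 64 ≡ 64 (mod 73)
9^5 = 9^4 · 9^1 ≡ 64 · 9 ≡ 65 (mod 73).

65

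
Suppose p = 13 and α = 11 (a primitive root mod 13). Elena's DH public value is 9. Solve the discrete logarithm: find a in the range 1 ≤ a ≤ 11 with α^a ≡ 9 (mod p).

Try successive powers of 11 modulo 13:
11^1 ≡ 11
11^2 ≡ 4
11^3 ≡ 5
11^4 ≡ 3
11^5 ≡ 7
11^6 ≡ 12
11^7 ≡ 2
11^8 ≡ 9
Found: a = 8.

8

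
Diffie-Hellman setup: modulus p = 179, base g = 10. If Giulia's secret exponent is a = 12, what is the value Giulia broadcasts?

Public value = 10^12 mod 179.
10^1 ≡ 10 (mod 179)
10^2 = (10^1)^2 ≡ 10^2 = 100 ≡ 100 (mod 179)
10^4 = (10^2)^2 ≡ 100^2 = 10000 ≡ 155 (mod 179)
10^8 = (10^4)^2 ≡ 155^2 = 24025 ≡ 39 (mod 179)
10^12 = 10^8 · 10^4 ≡ 39 · 155 ≡ 138 (mod 179).

138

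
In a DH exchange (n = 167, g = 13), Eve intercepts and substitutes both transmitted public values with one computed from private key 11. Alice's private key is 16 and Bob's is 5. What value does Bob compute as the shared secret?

102

Bob receives Eve's public value M = 13^11 mod 167 instead of the honest one.
13^1 ≡ 13 (mod 167)
13^2 = (13^1)^2 ≡ 13^2 = 169 ≡ 2 (mod 167)
13^4 = (13^2)^2 ≡ 2^2 = 4 ≡ 4 (mod 167)
13^8 = (13^4)^2 ≡ 4^2 = 16 ≡ 16 (mod 167)
13^11 = 13^8 · 13^2 · 13^1 ≡ 16 · 2 · 13 ≡ 82 (mod 167).
So M = 82. Bob computes K = M^5 mod 167.
82^1 ≡ 82 (mod 167)
82^2 = (82^1)^2 ≡ 82^2 = 6724 ≡ 44 (mod 167)
82^4 = (82^2)^2 ≡ 44^2 = 1936 ≡ 99 (mod 167)
82^5 = 82^4 · 82^1 ≡ 99 · 82 ≡ 102 (mod 167).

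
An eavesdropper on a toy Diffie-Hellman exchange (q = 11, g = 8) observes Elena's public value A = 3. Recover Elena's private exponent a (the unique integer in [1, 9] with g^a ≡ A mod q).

6

Try successive powers of 8 modulo 11:
8^1 ≡ 8
8^2 ≡ 9
8^3 ≡ 6
8^4 ≡ 4
8^5 ≡ 10
8^6 ≡ 3
Found: a = 6.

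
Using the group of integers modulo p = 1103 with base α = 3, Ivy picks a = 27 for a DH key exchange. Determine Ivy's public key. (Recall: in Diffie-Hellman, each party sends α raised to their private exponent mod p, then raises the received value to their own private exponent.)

791

Public value = 3^27 mod 1103.
3^1 ≡ 3 (mod 1103)
3^2 = (3^1)^2 ≡ 3^2 = 9 ≡ 9 (mod 1103)
3^4 = (3^2)^2 ≡ 9^2 = 81 ≡ 81 (mod 1103)
3^8 = (3^4)^2 ≡ 81^2 = 6561 ≡ 1046 (mod 1103)
3^16 = (3^8)^2 ≡ 1046^2 = 1094116 ≡ 1043 (mod 1103)
3^27 = 3^16 · 3^8 · 3^2 · 3^1 ≡ 1043 · 1046 · 9 · 3 ≡ 791 (mod 1103).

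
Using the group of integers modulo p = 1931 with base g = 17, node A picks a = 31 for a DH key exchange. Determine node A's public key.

1116

Public value = 17^31 (mod 1931).
17^1 ≡ 17 (mod 1931)
17^2 = (17^1)^2 ≡ 17^2 = 289 ≡ 289 (mod 1931)
17^4 = (17^2)^2 ≡ 289^2 = 83521 ≡ 488 (mod 1931)
17^8 = (17^4)^2 ≡ 488^2 = 238144 ≡ 631 (mod 1931)
17^16 = (17^8)^2 ≡ 631^2 = 398161 ≡ 375 (mod 1931)
17^31 = 17^16 · 17^8 · 17^4 · 17^2 · 17^1 ≡ 375 · 631 · 488 · 289 · 17 ≡ 1116 (mod 1931).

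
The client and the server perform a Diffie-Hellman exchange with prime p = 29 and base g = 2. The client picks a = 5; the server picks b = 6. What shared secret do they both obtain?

The server sends B = g^b mod p = 2^6 mod 29.
2^1 ≡ 2 (mod 29)
2^2 = (2^1)^2 ≡ 2^2 = 4 ≡ 4 (mod 29)
2^4 = (2^2)^2 ≡ 4^2 = 16 ≡ 16 (mod 29)
2^6 = 2^4 · 2^2 ≡ 16 · 4 ≡ 6 (mod 29).
So B = 6. The client then computes K = B^a mod p = 6^5 mod 29.
6^1 ≡ 6 (mod 29)
6^2 = (6^1)^2 ≡ 6^2 = 36 ≡ 7 (mod 29)
6^4 = (6^2)^2 ≡ 7^2 = 49 ≡ 20 (mod 29)
6^5 = 6^4 · 6^1 ≡ 20 · 6 ≡ 4 (mod 29).

4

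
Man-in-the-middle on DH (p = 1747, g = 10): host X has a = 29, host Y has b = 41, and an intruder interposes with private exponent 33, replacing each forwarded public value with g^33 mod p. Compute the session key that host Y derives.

947

Host Y receives an intruder's public value M = 10^33 mod 1747 instead of the honest one.
10^1 ≡ 10 (mod 1747)
10^2 = (10^1)^2 ≡ 10^2 = 100 ≡ 100 (mod 1747)
10^4 = (10^2)^2 ≡ 100^2 = 10000 ≡ 1265 (mod 1747)
10^8 = (10^4)^2 ≡ 1265^2 = 1600225 ≡ 1720 (mod 1747)
10^16 = (10^8)^2 ≡ 1720^2 = 2958400 ≡ 729 (mod 1747)
10^32 = (10^16)^2 ≡ 729^2 = 531441 ≡ 353 (mod 1747)
10^33 = 10^32 · 10^1 ≡ 353 · 10 ≡ 36 (mod 1747).
So M = 36. Host Y computes K = M^41 mod 1747.
36^1 ≡ 36 (mod 1747)
36^2 = (36^1)^2 ≡ 36^2 = 1296 ≡ 1296 (mod 1747)
36^4 = (36^2)^2 ≡ 1296^2 = 1679616 ≡ 749 (mod 1747)
36^8 = (36^4)^2 ≡ 749^2 = 561001 ≡ 214 (mod 1747)
36^16 = (36^8)^2 ≡ 214^2 = 45796 ≡ 374 (mod 1747)
36^32 = (36^16)^2 ≡ 374^2 = 139876 ≡ 116 (mod 1747)
36^41 = 36^32 · 36^8 · 36^1 ≡ 116 · 214 · 36 ≡ 947 (mod 1747).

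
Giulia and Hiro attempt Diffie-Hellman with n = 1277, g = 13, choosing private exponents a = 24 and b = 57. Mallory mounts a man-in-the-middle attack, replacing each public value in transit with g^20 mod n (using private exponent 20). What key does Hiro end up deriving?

277

Hiro receives Mallory's public value M = 13^20 mod 1277 instead of the honest one.
13^1 ≡ 13 (mod 1277)
13^2 = (13^1)^2 ≡ 13^2 = 169 ≡ 169 (mod 1277)
13^4 = (13^2)^2 ≡ 169^2 = 28561 ≡ 467 (mod 1277)
13^8 = (13^4)^2 ≡ 467^2 = 218089 ≡ 999 (mod 1277)
13^16 = (13^8)^2 ≡ 999^2 = 998001 ≡ 664 (mod 1277)
13^20 = 13^16 · 13^4 ≡ 664 · 467 ≡ 1054 (mod 1277).
So M = 1054. Hiro computes K = M^57 mod 1277.
1054^1 ≡ 1054 (mod 1277)
1054^2 = (1054^1)^2 ≡ 1054^2 = 1110916 ≡ 1203 (mod 1277)
1054^4 = (1054^2)^2 ≡ 1203^2 = 1447209 ≡ 368 (mod 1277)
1054^8 = (1054^4)^2 ≡ 368^2 = 135424 ≡ 62 (mod 1277)
1054^16 = (1054^8)^2 ≡ 62^2 = 3844 ≡ 13 (mod 1277)
1054^32 = (1054^16)^2 ≡ 13^2 = 169 ≡ 169 (mod 1277)
1054^57 = 1054^32 · 1054^16 · 1054^8 · 1054^1 ≡ 169 · 13 · 62 · 1054 ≡ 277 (mod 1277).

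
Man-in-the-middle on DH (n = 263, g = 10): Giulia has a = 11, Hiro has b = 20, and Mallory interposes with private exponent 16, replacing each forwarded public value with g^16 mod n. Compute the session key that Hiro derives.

144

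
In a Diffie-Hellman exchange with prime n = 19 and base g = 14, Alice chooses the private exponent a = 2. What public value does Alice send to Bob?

Public value = 14^2 (mod 19).
14^1 ≡ 14 (mod 19)
14^2 = (14^1)^2 ≡ 14^2 = 196 ≡ 6 (mod 19)

6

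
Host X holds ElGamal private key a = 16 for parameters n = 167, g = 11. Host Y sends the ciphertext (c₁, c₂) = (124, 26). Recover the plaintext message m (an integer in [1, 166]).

Shared mask s = c₁^a mod n = 124^16 mod 167.
124^1 ≡ 124 (mod 167)
124^2 = (124^1)^2 ≡ 124^2 = 15376 ≡ 12 (mod 167)
124^4 = (124^2)^2 ≡ 12^2 = 144 ≡ 144 (mod 167)
124^8 = (124^4)^2 ≡ 144^2 = 20736 ≡ 28 (mod 167)
124^16 = (124^8)^2 ≡ 28^2 = 784 ≡ 116 (mod 167)
So s = 116; s⁻¹ ≡ 36 (mod 167).
m = c₂ · s⁻¹ mod 167 = 26 · 36 mod 167 = 101.

101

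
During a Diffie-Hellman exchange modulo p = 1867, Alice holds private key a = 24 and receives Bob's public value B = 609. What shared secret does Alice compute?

Shared key K = 609^24 mod 1867.
609^1 ≡ 609 (mod 1867)
609^2 = (609^1)^2 ≡ 609^2 = 370881 ≡ 1215 (mod 1867)
609^4 = (609^2)^2 ≡ 1215^2 = 1476225 ≡ 1295 (mod 1867)
609^8 = (609^4)^2 ≡ 1295^2 = 1677025 ≡ 459 (mod 1867)
609^16 = (609^8)^2 ≡ 459^2 = 210681 ≡ 1577 (mod 1867)
609^24 = 609^16 · 609^8 ≡ 1577 · 459 ≡ 1314 (mod 1867).

1314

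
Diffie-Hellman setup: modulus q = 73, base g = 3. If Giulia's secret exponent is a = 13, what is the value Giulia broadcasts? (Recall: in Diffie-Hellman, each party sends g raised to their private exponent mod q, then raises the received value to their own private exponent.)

Public value = 3^13 mod 73.
3^1 ≡ 3 (mod 73)
3^2 = (3^1)^2 ≡ 3^2 = 9 ≡ 9 (mod 73)
3^4 = (3^2)^2 ≡ 9^2 = 81 ≡ 8 (mod 73)
3^8 = (3^4)^2 ≡ 8^2 = 64 ≡ 64 (mod 73)
3^13 = 3^8 · 3^4 · 3^1 ≡ 64 · 8 · 3 ≡ 3 (mod 73).

3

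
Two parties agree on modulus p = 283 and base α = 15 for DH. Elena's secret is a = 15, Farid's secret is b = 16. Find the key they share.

Elena sends A = α^a mod p = 15^15 mod 283.
15^1 ≡ 15 (mod 283)
15^2 = (15^1)^2 ≡ 15^2 = 225 ≡ 225 (mod 283)
15^4 = (15^2)^2 ≡ 225^2 = 50625 ≡ 251 (mod 283)
15^8 = (15^4)^2 ≡ 251^2 = 63001 ≡ 175 (mod 283)
15^15 = 15^8 · 15^4 · 15^2 · 15^1 ≡ 175 · 251 · 225 · 15 ≡ 155 (mod 283).
So A = 155. Farid then computes K = A^b mod p = 155^16 mod 283.
155^1 ≡ 155 (mod 283)
155^2 = (155^1)^2 ≡ 155^2 = 24025 ≡ 253 (mod 283)
155^4 = (155^2)^2 ≡ 253^2 = 64009 ≡ 51 (mod 283)
155^8 = (155^4)^2 ≡ 51^2 = 2601 ≡ 54 (mod 283)
155^16 = (155^8)^2 ≡ 54^2 = 2916 ≡ 86 (mod 283)

86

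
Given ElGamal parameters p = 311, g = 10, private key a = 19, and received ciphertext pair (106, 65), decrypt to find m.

229

Shared mask s = c₁^a mod p = 106^19 mod 311.
106^1 ≡ 106 (mod 311)
106^2 = (106^1)^2 ≡ 106^2 = 11236 ≡ 40 (mod 311)
106^4 = (106^2)^2 ≡ 40^2 = 1600 ≡ 45 (mod 311)
106^8 = (106^4)^2 ≡ 45^2 = 2025 ≡ 159 (mod 311)
106^16 = (106^8)^2 ≡ 159^2 = 25281 ≡ 90 (mod 311)
106^19 = 106^16 · 106^2 · 106^1 ≡ 90 · 40 · 106 ≡ 3 (mod 311).
So s = 3; s⁻¹ ≡ 104 (mod 311).
m = c₂ · s⁻¹ mod 311 = 65 · 104 mod 311 = 229.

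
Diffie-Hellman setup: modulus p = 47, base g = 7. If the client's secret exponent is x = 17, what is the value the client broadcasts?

6

Public value = 7^17 (mod 47).
7^1 ≡ 7 (mod 47)
7^2 = (7^1)^2 ≡ 7^2 = 49 ≡ 2 (mod 47)
7^4 = (7^2)^2 ≡ 2^2 = 4 ≡ 4 (mod 47)
7^8 = (7^4)^2 ≡ 4^2 = 16 ≡ 16 (mod 47)
7^16 = (7^8)^2 ≡ 16^2 = 256 ≡ 21 (mod 47)
7^17 = 7^16 · 7^1 ≡ 21 · 7 ≡ 6 (mod 47).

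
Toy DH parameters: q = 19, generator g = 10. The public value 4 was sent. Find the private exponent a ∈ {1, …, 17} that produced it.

16

Try successive powers of 10 modulo 19:
10^1 ≡ 10
10^2 ≡ 5
10^3 ≡ 12
10^4 ≡ 6
10^5 ≡ 3
10^6 ≡ 11
10^7 ≡ 15
10^8 ≡ 17
10^9 ≡ 18
10^10 ≡ 9
10^11 ≡ 14
10^12 ≡ 7
10^13 ≡ 13
10^14 ≡ 16
10^15 ≡ 8
10^16 ≡ 4
Found: a = 16.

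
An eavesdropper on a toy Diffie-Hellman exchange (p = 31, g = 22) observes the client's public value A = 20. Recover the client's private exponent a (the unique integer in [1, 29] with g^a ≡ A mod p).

Try successive powers of 22 modulo 31:
22^1 ≡ 22
22^2 ≡ 19
22^3 ≡ 15
22^4 ≡ 20
Found: a = 4.

4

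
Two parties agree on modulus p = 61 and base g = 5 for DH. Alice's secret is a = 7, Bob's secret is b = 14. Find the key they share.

Bob sends B = g^b mod p = 5^14 mod 61.
5^1 ≡ 5 (mod 61)
5^2 = (5^1)^2 ≡ 5^2 = 25 ≡ 25 (mod 61)
5^4 = (5^2)^2 ≡ 25^2 = 625 ≡ 15 (mod 61)
5^8 = (5^4)^2 ≡ 15^2 = 225 ≡ 42 (mod 61)
5^14 = 5^8 · 5^4 · 5^2 ≡ 42 · 15 · 25 ≡ 12 (mod 61).
So B = 12. Alice then computes K = B^a mod p = 12^7 mod 61.
12^1 ≡ 12 (mod 61)
12^2 = (12^1)^2 ≡ 12^2 = 144 ≡ 22 (mod 61)
12^4 = (12^2)^2 ≡ 22^2 = 484 ≡ 57 (mod 61)
12^7 = 12^4 · 12^2 · 12^1 ≡ 57 · 22 · 12 ≡ 42 (mod 61).

42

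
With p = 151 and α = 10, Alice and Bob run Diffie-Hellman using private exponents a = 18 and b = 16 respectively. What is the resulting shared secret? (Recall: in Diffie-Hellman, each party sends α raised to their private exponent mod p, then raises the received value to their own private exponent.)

Bob sends B = α^b mod p = 10^16 mod 151.
10^1 ≡ 10 (mod 151)
10^2 = (10^1)^2 ≡ 10^2 = 100 ≡ 100 (mod 151)
10^4 = (10^2)^2 ≡ 100^2 = 10000 ≡ 34 (mod 151)
10^8 = (10^4)^2 ≡ 34^2 = 1156 ≡ 99 (mod 151)
10^16 = (10^8)^2 ≡ 99^2 = 9801 ≡ 137 (mod 151)
So B = 137. Alice then computes K = B^a mod p = 137^18 mod 151.
137^1 ≡ 137 (mod 151)
137^2 = (137^1)^2 ≡ 137^2 = 18769 ≡ 45 (mod 151)
137^4 = (137^2)^2 ≡ 45^2 = 2025 ≡ 62 (mod 151)
137^8 = (137^4)^2 ≡ 62^2 = 3844 ≡ 69 (mod 151)
137^16 = (137^8)^2 ≡ 69^2 = 4761 ≡ 80 (mod 151)
137^18 = 137^16 · 137^2 ≡ 80 · 45 ≡ 127 (mod 151).

127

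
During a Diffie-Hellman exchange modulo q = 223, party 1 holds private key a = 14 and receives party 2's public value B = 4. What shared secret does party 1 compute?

98

Shared key K = 4^14 mod 223.
4^1 ≡ 4 (mod 223)
4^2 = (4^1)^2 ≡ 4^2 = 16 ≡ 16 (mod 223)
4^4 = (4^2)^2 ≡ 16^2 = 256 ≡ 33 (mod 223)
4^8 = (4^4)^2 ≡ 33^2 = 1089 ≡ 197 (mod 223)
4^14 = 4^8 · 4^4 · 4^2 ≡ 197 · 33 · 16 ≡ 98 (mod 223).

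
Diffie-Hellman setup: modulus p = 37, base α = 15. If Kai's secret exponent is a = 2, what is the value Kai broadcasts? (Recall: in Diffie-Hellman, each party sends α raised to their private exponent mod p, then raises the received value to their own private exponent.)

Public value = 15^2 (mod 37).
15^1 ≡ 15 (mod 37)
15^2 = (15^1)^2 ≡ 15^2 = 225 ≡ 3 (mod 37)

3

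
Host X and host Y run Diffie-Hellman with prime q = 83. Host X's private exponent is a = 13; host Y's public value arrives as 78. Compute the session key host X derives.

Shared key K = 78^13 mod 83.
78^1 ≡ 78 (mod 83)
78^2 = (78^1)^2 ≡ 78^2 = 6084 ≡ 25 (mod 83)
78^4 = (78^2)^2 ≡ 25^2 = 625 ≡ 44 (mod 83)
78^8 = (78^4)^2 ≡ 44^2 = 1936 ≡ 27 (mod 83)
78^13 = 78^8 · 78^4 · 78^1 ≡ 27 · 44 · 78 ≡ 36 (mod 83).

36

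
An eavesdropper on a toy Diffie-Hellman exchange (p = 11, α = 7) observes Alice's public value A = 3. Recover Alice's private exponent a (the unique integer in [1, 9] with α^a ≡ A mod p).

4

Try successive powers of 7 modulo 11:
7^1 ≡ 7
7^2 ≡ 5
7^3 ≡ 2
7^4 ≡ 3
Found: a = 4.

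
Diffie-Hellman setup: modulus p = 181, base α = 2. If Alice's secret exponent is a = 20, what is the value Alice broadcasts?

Public value = 2^20 mod 181.
2^1 ≡ 2 (mod 181)
2^2 = (2^1)^2 ≡ 2^2 = 4 ≡ 4 (mod 181)
2^4 = (2^2)^2 ≡ 4^2 = 16 ≡ 16 (mod 181)
2^8 = (2^4)^2 ≡ 16^2 = 256 ≡ 75 (mod 181)
2^16 = (2^8)^2 ≡ 75^2 = 5625 ≡ 14 (mod 181)
2^20 = 2^16 · 2^4 ≡ 14 · 16 ≡ 43 (mod 181).

43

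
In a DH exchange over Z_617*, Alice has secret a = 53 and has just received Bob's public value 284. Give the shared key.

Shared key K = 284^53 mod 617.
284^1 ≡ 284 (mod 617)
284^2 = (284^1)^2 ≡ 284^2 = 80656 ≡ 446 (mod 617)
284^4 = (284^2)^2 ≡ 446^2 = 198916 ≡ 242 (mod 617)
284^8 = (284^4)^2 ≡ 242^2 = 58564 ≡ 566 (mod 617)
284^16 = (284^8)^2 ≡ 566^2 = 320356 ≡ 133 (mod 617)
284^32 = (284^16)^2 ≡ 133^2 = 17689 ≡ 413 (mod 617)
284^53 = 284^32 · 284^16 · 284^4 · 284^1 ≡ 413 · 133 · 242 · 284 ≡ 154 (mod 617).

154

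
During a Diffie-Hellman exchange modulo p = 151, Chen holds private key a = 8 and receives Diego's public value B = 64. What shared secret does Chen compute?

8

Shared key K = 64^8 mod 151.
64^1 ≡ 64 (mod 151)
64^2 = (64^1)^2 ≡ 64^2 = 4096 ≡ 19 (mod 151)
64^4 = (64^2)^2 ≡ 19^2 = 361 ≡ 59 (mod 151)
64^8 = (64^4)^2 ≡ 59^2 = 3481 ≡ 8 (mod 151)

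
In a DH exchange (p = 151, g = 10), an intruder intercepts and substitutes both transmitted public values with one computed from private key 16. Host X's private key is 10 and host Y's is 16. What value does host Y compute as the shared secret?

80

Host Y receives an intruder's public value M = 10^16 mod 151 instead of the honest one.
10^1 ≡ 10 (mod 151)
10^2 = (10^1)^2 ≡ 10^2 = 100 ≡ 100 (mod 151)
10^4 = (10^2)^2 ≡ 100^2 = 10000 ≡ 34 (mod 151)
10^8 = (10^4)^2 ≡ 34^2 = 1156 ≡ 99 (mod 151)
10^16 = (10^8)^2 ≡ 99^2 = 9801 ≡ 137 (mod 151)
So M = 137. Host Y computes K = M^16 mod 151.
137^1 ≡ 137 (mod 151)
137^2 = (137^1)^2 ≡ 137^2 = 18769 ≡ 45 (mod 151)
137^4 = (137^2)^2 ≡ 45^2 = 2025 ≡ 62 (mod 151)
137^8 = (137^4)^2 ≡ 62^2 = 3844 ≡ 69 (mod 151)
137^16 = (137^8)^2 ≡ 69^2 = 4761 ≡ 80 (mod 151)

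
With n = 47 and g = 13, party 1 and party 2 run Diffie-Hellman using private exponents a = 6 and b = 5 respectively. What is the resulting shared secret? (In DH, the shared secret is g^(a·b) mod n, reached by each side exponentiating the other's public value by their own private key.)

8

Party 1 sends A = g^a mod n = 13^6 mod 47.
13^1 ≡ 13 (mod 47)
13^2 = (13^1)^2 ≡ 13^2 = 169 ≡ 28 (mod 47)
13^4 = (13^2)^2 ≡ 28^2 = 784 ≡ 32 (mod 47)
13^6 = 13^4 · 13^2 ≡ 32 · 28 ≡ 3 (mod 47).
So A = 3. Party 2 then computes K = A^b mod n = 3^5 mod 47.
3^1 ≡ 3 (mod 47)
3^2 = (3^1)^2 ≡ 3^2 = 9 ≡ 9 (mod 47)
3^4 = (3^2)^2 ≡ 9^2 = 81 ≡ 34 (mod 47)
3^5 = 3^4 · 3^1 ≡ 34 · 3 ≡ 8 (mod 47).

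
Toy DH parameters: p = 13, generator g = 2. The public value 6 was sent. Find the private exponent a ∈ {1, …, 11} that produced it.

5

Try successive powers of 2 modulo 13:
2^1 ≡ 2
2^2 ≡ 4
2^3 ≡ 8
2^4 ≡ 3
2^5 ≡ 6
Found: a = 5.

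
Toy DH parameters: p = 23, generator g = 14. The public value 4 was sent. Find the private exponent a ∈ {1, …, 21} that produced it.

18

Try successive powers of 14 modulo 23:
14^1 ≡ 14
14^2 ≡ 12
14^3 ≡ 7
14^4 ≡ 6
14^5 ≡ 15
14^6 ≡ 3
14^7 ≡ 19
14^8 ≡ 13
14^9 ≡ 21
14^10 ≡ 18
14^11 ≡ 22
14^12 ≡ 9
14^13 ≡ 11
14^14 ≡ 16
14^15 ≡ 17
14^16 ≡ 8
14^17 ≡ 20
14^18 ≡ 4
Found: a = 18.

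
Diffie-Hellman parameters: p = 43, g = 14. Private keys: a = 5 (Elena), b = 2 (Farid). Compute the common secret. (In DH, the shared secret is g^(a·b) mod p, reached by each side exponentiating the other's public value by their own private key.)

Elena sends A = g^a mod p = 14^5 mod 43.
14^1 ≡ 14 (mod 43)
14^2 = (14^1)^2 ≡ 14^2 = 196 ≡ 24 (mod 43)
14^4 = (14^2)^2 ≡ 24^2 = 576 ≡ 17 (mod 43)
14^5 = 14^4 · 14^1 ≡ 17 · 14 ≡ 23 (mod 43).
So A = 23. Farid then computes K = A^b mod p = 23^2 mod 43.
23^1 ≡ 23 (mod 43)
23^2 = (23^1)^2 ≡ 23^2 = 529 ≡ 13 (mod 43)

13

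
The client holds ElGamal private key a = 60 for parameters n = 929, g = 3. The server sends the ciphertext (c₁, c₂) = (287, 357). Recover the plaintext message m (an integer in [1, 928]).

594

Shared mask s = c₁^a mod n = 287^60 mod 929.
287^1 ≡ 287 (mod 929)
287^2 = (287^1)^2 ≡ 287^2 = 82369 ≡ 617 (mod 929)
287^4 = (287^2)^2 ≡ 617^2 = 380689 ≡ 728 (mod 929)
287^8 = (287^4)^2 ≡ 728^2 = 529984 ≡ 454 (mod 929)
287^16 = (287^8)^2 ≡ 454^2 = 206116 ≡ 807 (mod 929)
287^32 = (287^16)^2 ≡ 807^2 = 651249 ≡ 20 (mod 929)
287^60 = 287^32 · 287^16 · 287^8 · 287^4 ≡ 20 · 807 · 454 · 728 ≡ 756 (mod 929).
So s = 756; s⁻¹ ≡ 392 (mod 929).
m = c₂ · s⁻¹ mod 929 = 357 · 392 mod 929 = 594.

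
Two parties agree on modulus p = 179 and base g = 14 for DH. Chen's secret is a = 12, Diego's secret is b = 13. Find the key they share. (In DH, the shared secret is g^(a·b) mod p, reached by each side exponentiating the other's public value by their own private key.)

70

Chen sends A = g^a mod p = 14^12 mod 179.
14^1 ≡ 14 (mod 179)
14^2 = (14^1)^2 ≡ 14^2 = 196 ≡ 17 (mod 179)
14^4 = (14^2)^2 ≡ 17^2 = 289 ≡ 110 (mod 179)
14^8 = (14^4)^2 ≡ 110^2 = 12100 ≡ 107 (mod 179)
14^12 = 14^8 · 14^4 ≡ 107 · 110 ≡ 135 (mod 179).
So A = 135. Diego then computes K = A^b mod p = 135^13 mod 179.
135^1 ≡ 135 (mod 179)
135^2 = (135^1)^2 ≡ 135^2 = 18225 ≡ 146 (mod 179)
135^4 = (135^2)^2 ≡ 146^2 = 21316 ≡ 15 (mod 179)
135^8 = (135^4)^2 ≡ 15^2 = 225 ≡ 46 (mod 179)
135^13 = 135^8 · 135^4 · 135^1 ≡ 46 · 15 · 135 ≡ 70 (mod 179).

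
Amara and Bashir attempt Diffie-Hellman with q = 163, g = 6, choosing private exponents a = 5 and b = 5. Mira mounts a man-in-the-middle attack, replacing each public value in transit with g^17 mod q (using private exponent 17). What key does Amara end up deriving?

155

Amara receives Mira's public value M = 6^17 mod 163 instead of the honest one.
6^1 ≡ 6 (mod 163)
6^2 = (6^1)^2 ≡ 6^2 = 36 ≡ 36 (mod 163)
6^4 = (6^2)^2 ≡ 36^2 = 1296 ≡ 155 (mod 163)
6^8 = (6^4)^2 ≡ 155^2 = 24025 ≡ 64 (mod 163)
6^16 = (6^8)^2 ≡ 64^2 = 4096 ≡ 21 (mod 163)
6^17 = 6^16 · 6^1 ≡ 21 · 6 ≡ 126 (mod 163).
So M = 126. Amara computes K = M^5 mod 163.
126^1 ≡ 126 (mod 163)
126^2 = (126^1)^2 ≡ 126^2 = 15876 ≡ 65 (mod 163)
126^4 = (126^2)^2 ≡ 65^2 = 4225 ≡ 150 (mod 163)
126^5 = 126^4 · 126^1 ≡ 150 · 126 ≡ 155 (mod 163).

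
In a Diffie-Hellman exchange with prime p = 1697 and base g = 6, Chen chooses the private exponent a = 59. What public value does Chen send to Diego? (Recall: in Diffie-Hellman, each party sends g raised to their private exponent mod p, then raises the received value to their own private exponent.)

1180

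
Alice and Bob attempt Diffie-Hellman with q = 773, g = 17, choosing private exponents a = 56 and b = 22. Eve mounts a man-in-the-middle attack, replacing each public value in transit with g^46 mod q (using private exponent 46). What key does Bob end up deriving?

Bob receives Eve's public value M = 17^46 mod 773 instead of the honest one.
17^1 ≡ 17 (mod 773)
17^2 = (17^1)^2 ≡ 17^2 = 289 ≡ 289 (mod 773)
17^4 = (17^2)^2 ≡ 289^2 = 83521 ≡ 37 (mod 773)
17^8 = (17^4)^2 ≡ 37^2 = 1369 ≡ 596 (mod 773)
17^16 = (17^8)^2 ≡ 596^2 = 355216 ≡ 409 (mod 773)
17^32 = (17^16)^2 ≡ 409^2 = 167281 ≡ 313 (mod 773)
17^46 = 17^32 · 17^8 · 17^4 · 17^2 ≡ 313 · 596 · 37 · 289 ≡ 344 (mod 773).
So M = 344. Bob computes K = M^22 mod 773.
344^1 ≡ 344 (mod 773)
344^2 = (344^1)^2 ≡ 344^2 = 118336 ≡ 67 (mod 773)
344^4 = (344^2)^2 ≡ 67^2 = 4489 ≡ 624 (mod 773)
344^8 = (344^4)^2 ≡ 624^2 = 389376 ≡ 557 (mod 773)
344^16 = (344^8)^2 ≡ 557^2 = 310249 ≡ 276 (mod 773)
344^22 = 344^16 · 344^4 · 344^2 ≡ 276 · 624 · 67 ≡ 437 (mod 773).

437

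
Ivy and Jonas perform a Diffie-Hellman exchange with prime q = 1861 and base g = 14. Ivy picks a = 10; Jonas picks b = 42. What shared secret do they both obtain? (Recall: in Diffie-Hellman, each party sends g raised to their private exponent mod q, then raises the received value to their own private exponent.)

Ivy sends A = g^a mod q = 14^10 mod 1861.
14^1 ≡ 14 (mod 1861)
14^2 = (14^1)^2 ≡ 14^2 = 196 ≡ 196 (mod 1861)
14^4 = (14^2)^2 ≡ 196^2 = 38416 ≡ 1196 (mod 1861)
14^8 = (14^4)^2 ≡ 1196^2 = 1430416 ≡ 1168 (mod 1861)
14^10 = 14^8 · 14^2 ≡ 1168 · 196 ≡ 25 (mod 1861).
So A = 25. Jonas then computes K = A^b mod q = 25^42 mod 1861.
25^1 ≡ 25 (mod 1861)
25^2 = (25^1)^2 ≡ 25^2 = 625 ≡ 625 (mod 1861)
25^4 = (25^2)^2 ≡ 625^2 = 390625 ≡ 1676 (mod 1861)
25^8 = (25^4)^2 ≡ 1676^2 = 2808976 ≡ 727 (mod 1861)
25^16 = (25^8)^2 ≡ 727^2 = 528529 ≡ 5 (mod 1861)
25^32 = (25^16)^2 ≡ 5^2 = 25 ≡ 25 (mod 1861)
25^42 = 25^32 · 25^8 · 25^2 ≡ 25 · 727 · 625 ≡ 1692 (mod 1861).

1692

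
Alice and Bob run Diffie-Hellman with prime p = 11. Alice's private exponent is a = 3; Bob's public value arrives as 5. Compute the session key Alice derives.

4

Shared key K = 5^3 mod 11.
5^1 ≡ 5 (mod 11)
5^2 = (5^1)^2 ≡ 5^2 = 25 ≡ 3 (mod 11)
5^3 = 5^2 · 5^1 ≡ 3 · 5 ≡ 4 (mod 11).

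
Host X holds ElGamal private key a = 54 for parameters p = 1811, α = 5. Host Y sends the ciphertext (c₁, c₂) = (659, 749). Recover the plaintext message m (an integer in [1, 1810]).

234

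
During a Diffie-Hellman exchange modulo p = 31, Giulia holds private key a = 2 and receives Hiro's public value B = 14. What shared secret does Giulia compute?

10

Shared key K = 14^2 mod 31.
14^1 ≡ 14 (mod 31)
14^2 = (14^1)^2 ≡ 14^2 = 196 ≡ 10 (mod 31)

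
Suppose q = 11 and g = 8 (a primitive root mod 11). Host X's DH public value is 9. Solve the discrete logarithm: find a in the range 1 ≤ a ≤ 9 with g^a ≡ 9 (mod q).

Try successive powers of 8 modulo 11:
8^1 ≡ 8
8^2 ≡ 9
Found: a = 2.

2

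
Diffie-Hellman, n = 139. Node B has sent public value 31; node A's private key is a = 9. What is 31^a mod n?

80

Shared key K = 31^9 mod 139.
31^1 ≡ 31 (mod 139)
31^2 = (31^1)^2 ≡ 31^2 = 961 ≡ 127 (mod 139)
31^4 = (31^2)^2 ≡ 127^2 = 16129 ≡ 5 (mod 139)
31^8 = (31^4)^2 ≡ 5^2 = 25 ≡ 25 (mod 139)
31^9 = 31^8 · 31^1 ≡ 25 · 31 ≡ 80 (mod 139).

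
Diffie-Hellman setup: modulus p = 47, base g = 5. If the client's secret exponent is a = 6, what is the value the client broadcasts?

Public value = 5^6 mod 47.
5^1 ≡ 5 (mod 47)
5^2 = (5^1)^2 ≡ 5^2 = 25 ≡ 25 (mod 47)
5^4 = (5^2)^2 ≡ 25^2 = 625 ≡ 14 (mod 47)
5^6 = 5^4 · 5^2 ≡ 14 · 25 ≡ 21 (mod 47).

21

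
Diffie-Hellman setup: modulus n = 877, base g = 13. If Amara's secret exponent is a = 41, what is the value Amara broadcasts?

Public value = 13^41 mod 877.
13^1 ≡ 13 (mod 877)
13^2 = (13^1)^2 ≡ 13^2 = 169 ≡ 169 (mod 877)
13^4 = (13^2)^2 ≡ 169^2 = 28561 ≡ 497 (mod 877)
13^8 = (13^4)^2 ≡ 497^2 = 247009 ≡ 572 (mod 877)
13^16 = (13^8)^2 ≡ 572^2 = 327184 ≡ 63 (mod 877)
13^32 = (13^16)^2 ≡ 63^2 = 3969 ≡ 461 (mod 877)
13^41 = 13^32 · 13^8 · 13^1 ≡ 461 · 572 · 13 ≡ 680 (mod 877).

680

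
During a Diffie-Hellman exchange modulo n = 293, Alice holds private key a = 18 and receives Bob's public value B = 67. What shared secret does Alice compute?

Shared key K = 67^18 mod 293.
67^1 ≡ 67 (mod 293)
67^2 = (67^1)^2 ≡ 67^2 = 4489 ≡ 94 (mod 293)
67^4 = (67^2)^2 ≡ 94^2 = 8836 ≡ 46 (mod 293)
67^8 = (67^4)^2 ≡ 46^2 = 2116 ≡ 65 (mod 293)
67^16 = (67^8)^2 ≡ 65^2 = 4225 ≡ 123 (mod 293)
67^18 = 67^16 · 67^2 ≡ 123 · 94 ≡ 135 (mod 293).

135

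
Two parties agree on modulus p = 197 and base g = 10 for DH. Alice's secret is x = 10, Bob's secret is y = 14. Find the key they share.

178

Alice sends A = g^x mod p = 10^10 mod 197.
10^1 ≡ 10 (mod 197)
10^2 = (10^1)^2 ≡ 10^2 = 100 ≡ 100 (mod 197)
10^4 = (10^2)^2 ≡ 100^2 = 10000 ≡ 150 (mod 197)
10^8 = (10^4)^2 ≡ 150^2 = 22500 ≡ 42 (mod 197)
10^10 = 10^8 · 10^2 ≡ 42 · 100 ≡ 63 (mod 197).
So A = 63. Bob then computes K = A^y mod p = 63^14 mod 197.
63^1 ≡ 63 (mod 197)
63^2 = (63^1)^2 ≡ 63^2 = 3969 ≡ 29 (mod 197)
63^4 = (63^2)^2 ≡ 29^2 = 841 ≡ 53 (mod 197)
63^8 = (63^4)^2 ≡ 53^2 = 2809 ≡ 51 (mod 197)
63^14 = 63^8 · 63^4 · 63^2 ≡ 51 · 53 · 29 ≡ 178 (mod 197).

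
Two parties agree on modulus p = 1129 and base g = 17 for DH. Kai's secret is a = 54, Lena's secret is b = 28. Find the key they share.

235

Lena sends B = g^b mod p = 17^28 mod 1129.
17^1 ≡ 17 (mod 1129)
17^2 = (17^1)^2 ≡ 17^2 = 289 ≡ 289 (mod 1129)
17^4 = (17^2)^2 ≡ 289^2 = 83521 ≡ 1104 (mod 1129)
17^8 = (17^4)^2 ≡ 1104^2 = 1218816 ≡ 625 (mod 1129)
17^16 = (17^8)^2 ≡ 625^2 = 390625 ≡ 1120 (mod 1129)
17^28 = 17^16 · 17^8 · 17^4 ≡ 1120 · 625 · 1104 ≡ 629 (mod 1129).
So B = 629. Kai then computes K = B^a mod p = 629^54 mod 1129.
629^1 ≡ 629 (mod 1129)
629^2 = (629^1)^2 ≡ 629^2 = 395641 ≡ 491 (mod 1129)
629^4 = (629^2)^2 ≡ 491^2 = 241081 ≡ 604 (mod 1129)
629^8 = (629^4)^2 ≡ 604^2 = 364816 ≡ 149 (mod 1129)
629^16 = (629^8)^2 ≡ 149^2 = 22201 ≡ 750 (mod 1129)
629^32 = (629^16)^2 ≡ 750^2 = 562500 ≡ 258 (mod 1129)
629^54 = 629^32 · 629^16 · 629^4 · 629^2 ≡ 258 · 750 · 604 · 491 ≡ 235 (mod 1129).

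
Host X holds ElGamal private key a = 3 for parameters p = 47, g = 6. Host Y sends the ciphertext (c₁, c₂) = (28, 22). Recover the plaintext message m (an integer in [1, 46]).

23

Shared mask s = c₁^a mod p = 28^3 mod 47.
28^1 ≡ 28 (mod 47)
28^2 = (28^1)^2 ≡ 28^2 = 784 ≡ 32 (mod 47)
28^3 = 28^2 · 28^1 ≡ 32 · 28 ≡ 3 (mod 47).
So s = 3; s⁻¹ ≡ 16 (mod 47).
m = c₂ · s⁻¹ mod 47 = 22 · 16 mod 47 = 23.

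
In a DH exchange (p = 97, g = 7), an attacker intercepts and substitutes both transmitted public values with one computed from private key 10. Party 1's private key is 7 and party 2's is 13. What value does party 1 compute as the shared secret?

44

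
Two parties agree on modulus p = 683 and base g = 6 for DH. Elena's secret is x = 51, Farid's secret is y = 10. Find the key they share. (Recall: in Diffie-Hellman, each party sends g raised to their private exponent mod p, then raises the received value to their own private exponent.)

Farid sends B = g^y mod p = 6^10 mod 683.
6^1 ≡ 6 (mod 683)
6^2 = (6^1)^2 ≡ 6^2 = 36 ≡ 36 (mod 683)
6^4 = (6^2)^2 ≡ 36^2 = 1296 ≡ 613 (mod 683)
6^8 = (6^4)^2 ≡ 613^2 = 375769 ≡ 119 (mod 683)
6^10 = 6^8 · 6^2 ≡ 119 · 36 ≡ 186 (mod 683).
So B = 186. Elena then computes K = B^x mod p = 186^51 mod 683.
186^1 ≡ 186 (mod 683)
186^2 = (186^1)^2 ≡ 186^2 = 34596 ≡ 446 (mod 683)
186^4 = (186^2)^2 ≡ 446^2 = 198916 ≡ 163 (mod 683)
186^8 = (186^4)^2 ≡ 163^2 = 26569 ≡ 615 (mod 683)
186^16 = (186^8)^2 ≡ 615^2 = 378225 ≡ 526 (mod 683)
186^32 = (186^16)^2 ≡ 526^2 = 276676 ≡ 61 (mod 683)
186^51 = 186^32 · 186^16 · 186^2 · 186^1 ≡ 61 · 526 · 446 · 186 ≡ 86 (mod 683).

86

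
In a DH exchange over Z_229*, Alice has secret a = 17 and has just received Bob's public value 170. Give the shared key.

90

Shared key K = 170^17 mod 229.
170^1 ≡ 170 (mod 229)
170^2 = (170^1)^2 ≡ 170^2 = 28900 ≡ 46 (mod 229)
170^4 = (170^2)^2 ≡ 46^2 = 2116 ≡ 55 (mod 229)
170^8 = (170^4)^2 ≡ 55^2 = 3025 ≡ 48 (mod 229)
170^16 = (170^8)^2 ≡ 48^2 = 2304 ≡ 14 (mod 229)
170^17 = 170^16 · 170^1 ≡ 14 · 170 ≡ 90 (mod 229).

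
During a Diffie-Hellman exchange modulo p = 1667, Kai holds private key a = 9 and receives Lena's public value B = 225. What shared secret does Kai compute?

1077

Shared key K = 225^9 mod 1667.
225^1 ≡ 225 (mod 1667)
225^2 = (225^1)^2 ≡ 225^2 = 50625 ≡ 615 (mod 1667)
225^4 = (225^2)^2 ≡ 615^2 = 378225 ≡ 1483 (mod 1667)
225^8 = (225^4)^2 ≡ 1483^2 = 2199289 ≡ 516 (mod 1667)
225^9 = 225^8 · 225^1 ≡ 516 · 225 ≡ 1077 (mod 1667).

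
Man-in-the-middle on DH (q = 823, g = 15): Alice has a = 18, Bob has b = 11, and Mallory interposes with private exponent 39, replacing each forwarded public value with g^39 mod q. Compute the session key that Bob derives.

Bob receives Mallory's public value M = 15^39 mod 823 instead of the honest one.
15^1 ≡ 15 (mod 823)
15^2 = (15^1)^2 ≡ 15^2 = 225 ≡ 225 (mod 823)
15^4 = (15^2)^2 ≡ 225^2 = 50625 ≡ 422 (mod 823)
15^8 = (15^4)^2 ≡ 422^2 = 178084 ≡ 316 (mod 823)
15^16 = (15^8)^2 ≡ 316^2 = 99856 ≡ 273 (mod 823)
15^32 = (15^16)^2 ≡ 273^2 = 74529 ≡ 459 (mod 823)
15^39 = 15^32 · 15^4 · 15^2 · 15^1 ≡ 459 · 422 · 225 · 15 ≡ 452 (mod 823).
So M = 452. Bob computes K = M^11 mod 823.
452^1 ≡ 452 (mod 823)
452^2 = (452^1)^2 ≡ 452^2 = 204304 ≡ 200 (mod 823)
452^4 = (452^2)^2 ≡ 200^2 = 40000 ≡ 496 (mod 823)
452^8 = (452^4)^2 ≡ 496^2 = 246016 ≡ 762 (mod 823)
452^11 = 452^8 · 452^2 · 452^1 ≡ 762 · 200 · 452 ≡ 523 (mod 823).

523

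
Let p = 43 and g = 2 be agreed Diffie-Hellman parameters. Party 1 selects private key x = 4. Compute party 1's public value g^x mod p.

16

Public value = 2^4 mod 43.
2^1 ≡ 2 (mod 43)
2^2 = (2^1)^2 ≡ 2^2 = 4 ≡ 4 (mod 43)
2^4 = (2^2)^2 ≡ 4^2 = 16 ≡ 16 (mod 43)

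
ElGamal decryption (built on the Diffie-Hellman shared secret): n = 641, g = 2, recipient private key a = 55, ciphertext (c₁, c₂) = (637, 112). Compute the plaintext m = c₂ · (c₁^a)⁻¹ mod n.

236

Shared mask s = c₁^a mod n = 637^55 mod 641.
637^1 ≡ 637 (mod 641)
637^2 = (637^1)^2 ≡ 637^2 = 405769 ≡ 16 (mod 641)
637^4 = (637^2)^2 ≡ 16^2 = 256 ≡ 256 (mod 641)
637^8 = (637^4)^2 ≡ 256^2 = 65536 ≡ 154 (mod 641)
637^16 = (637^8)^2 ≡ 154^2 = 23716 ≡ 640 (mod 641)
637^32 = (637^16)^2 ≡ 640^2 = 409600 ≡ 1 (mod 641)
637^55 = 637^32 · 637^16 · 637^4 · 637^2 · 637^1 ≡ 1 · 640 · 256 · 16 · 637 ≡ 359 (mod 641).
So s = 359; s⁻¹ ≡ 25 (mod 641).
m = c₂ · s⁻¹ mod 641 = 112 · 25 mod 641 = 236.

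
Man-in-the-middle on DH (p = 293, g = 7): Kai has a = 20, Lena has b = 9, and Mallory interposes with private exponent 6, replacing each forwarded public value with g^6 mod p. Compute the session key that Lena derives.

152

Lena receives Mallory's public value M = 7^6 mod 293 instead of the honest one.
7^1 ≡ 7 (mod 293)
7^2 = (7^1)^2 ≡ 7^2 = 49 ≡ 49 (mod 293)
7^4 = (7^2)^2 ≡ 49^2 = 2401 ≡ 57 (mod 293)
7^6 = 7^4 · 7^2 ≡ 57 · 49 ≡ 156 (mod 293).
So M = 156. Lena computes K = M^9 mod 293.
156^1 ≡ 156 (mod 293)
156^2 = (156^1)^2 ≡ 156^2 = 24336 ≡ 17 (mod 293)
156^4 = (156^2)^2 ≡ 17^2 = 289 ≡ 289 (mod 293)
156^8 = (156^4)^2 ≡ 289^2 = 83521 ≡ 16 (mod 293)
156^9 = 156^8 · 156^1 ≡ 16 · 156 ≡ 152 (mod 293).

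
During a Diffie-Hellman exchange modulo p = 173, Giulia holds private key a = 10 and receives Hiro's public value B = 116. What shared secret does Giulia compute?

43

Shared key K = 116^10 mod 173.
116^1 ≡ 116 (mod 173)
116^2 = (116^1)^2 ≡ 116^2 = 13456 ≡ 135 (mod 173)
116^4 = (116^2)^2 ≡ 135^2 = 18225 ≡ 60 (mod 173)
116^8 = (116^4)^2 ≡ 60^2 = 3600 ≡ 140 (mod 173)
116^10 = 116^8 · 116^2 ≡ 140 · 135 ≡ 43 (mod 173).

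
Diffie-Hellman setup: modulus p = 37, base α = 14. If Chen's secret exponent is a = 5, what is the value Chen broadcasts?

Public value = 14^{5} \pmod{37}.
14^1 ≡ 14 (mod 37)
14^2 = (14^1)^2 ≡ 14^2 = 196 ≡ 11 (mod 37)
14^4 = (14^2)^2 ≡ 11^2 = 121 ≡ 10 (mod 37)
14^5 = 14^4 · 14^1 ≡ 10 · 14 ≡ 29 (mod 37).

29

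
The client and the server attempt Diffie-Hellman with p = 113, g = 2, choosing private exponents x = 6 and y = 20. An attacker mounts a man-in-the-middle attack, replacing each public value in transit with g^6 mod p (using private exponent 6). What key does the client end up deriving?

30

The client receives an attacker's public value M = 2^6 mod 113 instead of the honest one.
2^1 ≡ 2 (mod 113)
2^2 = (2^1)^2 ≡ 2^2 = 4 ≡ 4 (mod 113)
2^4 = (2^2)^2 ≡ 4^2 = 16 ≡ 16 (mod 113)
2^6 = 2^4 · 2^2 ≡ 16 · 4 ≡ 64 (mod 113).
So M = 64. The client computes K = M^6 mod 113.
64^1 ≡ 64 (mod 113)
64^2 = (64^1)^2 ≡ 64^2 = 4096 ≡ 28 (mod 113)
64^4 = (64^2)^2 ≡ 28^2 = 784 ≡ 106 (mod 113)
64^6 = 64^4 · 64^2 ≡ 106 · 28 ≡ 30 (mod 113).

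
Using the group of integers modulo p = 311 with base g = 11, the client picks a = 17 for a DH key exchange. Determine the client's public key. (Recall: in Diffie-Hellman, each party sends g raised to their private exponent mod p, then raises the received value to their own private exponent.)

262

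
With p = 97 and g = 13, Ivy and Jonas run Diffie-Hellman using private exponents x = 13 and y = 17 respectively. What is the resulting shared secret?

Ivy sends A = g^x mod p = 13^13 mod 97.
13^1 ≡ 13 (mod 97)
13^2 = (13^1)^2 ≡ 13^2 = 169 ≡ 72 (mod 97)
13^4 = (13^2)^2 ≡ 72^2 = 5184 ≡ 43 (mod 97)
13^8 = (13^4)^2 ≡ 43^2 = 1849 ≡ 6 (mod 97)
13^13 = 13^8 · 13^4 · 13^1 ≡ 6 · 43 · 13 ≡ 56 (mod 97).
So A = 56. Jonas then computes K = A^y mod p = 56^17 mod 97.
56^1 ≡ 56 (mod 97)
56^2 = (56^1)^2 ≡ 56^2 = 3136 ≡ 32 (mod 97)
56^4 = (56^2)^2 ≡ 32^2 = 1024 ≡ 54 (mod 97)
56^8 = (56^4)^2 ≡ 54^2 = 2916 ≡ 6 (mod 97)
56^16 = (56^8)^2 ≡ 6^2 = 36 ≡ 36 (mod 97)
56^17 = 56^16 · 56^1 ≡ 36 · 56 ≡ 76 (mod 97).

76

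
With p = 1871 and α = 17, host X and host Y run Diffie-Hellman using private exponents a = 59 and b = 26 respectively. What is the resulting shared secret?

Host X sends A = α^a mod p = 17^59 mod 1871.
17^1 ≡ 17 (mod 1871)
17^2 = (17^1)^2 ≡ 17^2 = 289 ≡ 289 (mod 1871)
17^4 = (17^2)^2 ≡ 289^2 = 83521 ≡ 1197 (mod 1871)
17^8 = (17^4)^2 ≡ 1197^2 = 1432809 ≡ 1494 (mod 1871)
17^16 = (17^8)^2 ≡ 1494^2 = 2232036 ≡ 1804 (mod 1871)
17^32 = (17^16)^2 ≡ 1804^2 = 3254416 ≡ 747 (mod 1871)
17^59 = 17^32 · 17^16 · 17^8 · 17^2 · 17^1 ≡ 747 · 1804 · 1494 · 289 · 17 ≡ 490 (mod 1871).
So A = 490. Host Y then computes K = A^b mod p = 490^26 mod 1871.
490^1 ≡ 490 (mod 1871)
490^2 = (490^1)^2 ≡ 490^2 = 240100 ≡ 612 (mod 1871)
490^4 = (490^2)^2 ≡ 612^2 = 374544 ≡ 344 (mod 1871)
490^8 = (490^4)^2 ≡ 344^2 = 118336 ≡ 463 (mod 1871)
490^16 = (490^8)^2 ≡ 463^2 = 214369 ≡ 1075 (mod 1871)
490^26 = 490^16 · 490^8 · 490^2 ≡ 1075 · 463 · 612 ≡ 1416 (mod 1871).

1416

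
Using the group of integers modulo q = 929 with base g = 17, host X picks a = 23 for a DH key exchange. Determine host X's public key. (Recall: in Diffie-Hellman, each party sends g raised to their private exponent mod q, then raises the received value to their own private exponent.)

Public value = 17^23 mod 929.
17^1 ≡ 17 (mod 929)
17^2 = (17^1)^2 ≡ 17^2 = 289 ≡ 289 (mod 929)
17^4 = (17^2)^2 ≡ 289^2 = 83521 ≡ 840 (mod 929)
17^8 = (17^4)^2 ≡ 840^2 = 705600 ≡ 489 (mod 929)
17^16 = (17^8)^2 ≡ 489^2 = 239121 ≡ 368 (mod 929)
17^23 = 17^16 · 17^4 · 17^2 · 17^1 ≡ 368 · 840 · 289 · 17 ≡ 585 (mod 929).

585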